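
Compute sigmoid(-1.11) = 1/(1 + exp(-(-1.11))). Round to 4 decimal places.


Compute exp(1.1100) = 3.0344.
Sigmoid = 1 / (1 + 3.0344) = 1 / 4.0344 = 0.2479.

0.2479


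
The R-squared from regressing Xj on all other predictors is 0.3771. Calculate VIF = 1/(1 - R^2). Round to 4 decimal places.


Denominator: 1 - 0.3771 = 0.6229.
VIF = 1 / 0.6229 = 1.6054.

1.6054


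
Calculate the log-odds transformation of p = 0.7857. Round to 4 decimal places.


The odds are p/(1-p) = 0.7857 / 0.2143 = 3.6664.
logit(p) = ln(3.6664) = 1.2992.

1.2992


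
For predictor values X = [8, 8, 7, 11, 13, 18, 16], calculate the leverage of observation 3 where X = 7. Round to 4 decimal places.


Mean of X: xbar = 11.5714.
SXX = 109.7143.
For X = 7: h = 1/7 + (7 - 11.5714)^2/109.7143 = 0.3333.

0.3333


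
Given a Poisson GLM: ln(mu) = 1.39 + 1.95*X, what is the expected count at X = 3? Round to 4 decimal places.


Compute eta = 1.39 + 1.95 * 3 = 7.2400.
Apply inverse link: mu = e^7.2400 = 1394.0940.

1394.0940


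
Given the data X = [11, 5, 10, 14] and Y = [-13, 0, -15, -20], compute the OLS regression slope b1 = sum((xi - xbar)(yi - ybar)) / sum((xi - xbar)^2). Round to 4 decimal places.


Calculate xbar = 10.0000, ybar = -12.0000.
S_xx = 42.0000, S_xy = -93.0000.
Using b1 = S_xy / S_xx = -93.0000 / 42.0000, we get b1 = -2.2143.

-2.2143


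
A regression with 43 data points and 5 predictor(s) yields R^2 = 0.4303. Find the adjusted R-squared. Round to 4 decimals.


Plug in: Adj R^2 = 1 - (1 - 0.4303) * 42/37.
= 1 - 0.5697 * 42/37
= 1 - 23.9274 / 37
= 1 - 0.6467 = 0.3533.

0.3533


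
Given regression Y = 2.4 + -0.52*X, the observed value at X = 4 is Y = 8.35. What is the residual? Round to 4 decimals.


Fitted value at X = 4 is yhat = 2.4 + -0.52*4 = 0.3200.
Residual = 8.35 - 0.3200 = 8.0300.

8.0300


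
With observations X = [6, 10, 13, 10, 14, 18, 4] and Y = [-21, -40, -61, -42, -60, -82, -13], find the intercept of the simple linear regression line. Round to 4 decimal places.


First find the slope: b1 = -5.0146.
Means: xbar = 10.7143, ybar = -45.5714.
b0 = ybar - b1 * xbar = -45.5714 - -5.0146 * 10.7143 = 8.1559.

8.1559


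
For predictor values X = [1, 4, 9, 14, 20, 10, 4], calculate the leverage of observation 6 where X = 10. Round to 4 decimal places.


n = 7, xbar = 8.8571.
SXX = sum((xi - xbar)^2) = 260.8571.
h = 1/7 + (10 - 8.8571)^2 / 260.8571 = 0.1479.

0.1479


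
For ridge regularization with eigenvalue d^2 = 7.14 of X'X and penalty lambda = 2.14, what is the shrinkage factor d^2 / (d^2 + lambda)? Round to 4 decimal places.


Denominator = d^2 + lambda = 7.14 + 2.14 = 9.2800.
Shrinkage = 7.14 / 9.2800 = 0.7694.

0.7694


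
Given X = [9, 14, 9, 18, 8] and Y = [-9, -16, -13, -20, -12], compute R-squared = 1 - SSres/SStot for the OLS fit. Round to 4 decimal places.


Fit the OLS line: b0 = -3.5410, b1 = -0.9016.
SSres = 10.4918.
SStot = 70.0000.
R^2 = 1 - 10.4918/70.0000 = 0.8501.

0.8501


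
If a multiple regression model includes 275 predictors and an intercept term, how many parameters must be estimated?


Each predictor gets one coefficient, plus one intercept.
Total parameters = 275 + 1 = 276.

276


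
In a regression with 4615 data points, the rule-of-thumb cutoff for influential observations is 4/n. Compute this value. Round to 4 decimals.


The threshold is 4/n.
4/4615 = 0.0009.

0.0009


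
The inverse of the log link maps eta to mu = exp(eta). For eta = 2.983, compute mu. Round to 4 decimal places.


The inverse log link gives:
mu = exp(2.983) = 19.7470.

19.7470


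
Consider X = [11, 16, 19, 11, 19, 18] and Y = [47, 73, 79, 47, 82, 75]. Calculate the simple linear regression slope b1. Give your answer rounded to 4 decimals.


Calculate xbar = 15.6667, ybar = 67.1667.
S_xx = 71.3333, S_xy = 297.3333.
Using b1 = S_xy / S_xx = 297.3333 / 71.3333, we get b1 = 4.1682.

4.1682


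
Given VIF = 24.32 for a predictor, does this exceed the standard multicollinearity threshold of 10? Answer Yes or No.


Check: VIF = 24.32 vs threshold = 10.
Since 24.32 >= 10, the answer is Yes.

Yes


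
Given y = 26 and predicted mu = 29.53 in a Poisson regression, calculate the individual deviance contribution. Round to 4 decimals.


y/mu = 26/29.53 = 0.880461 (approx.), and ln(26/29.53) = -0.127310.
y * ln(y/mu) = 26 * -0.127310 = -3.310060.
y - mu = -3.53.
D = 2 * (-3.310060 - -3.53) = 0.439880, which rounds to 0.4399.

0.4399


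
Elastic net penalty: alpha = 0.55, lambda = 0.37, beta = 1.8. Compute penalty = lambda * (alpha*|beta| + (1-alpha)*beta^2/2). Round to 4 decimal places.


Compute:
L1 = 0.55 * 1.8 = 0.9900.
L2 = 0.45 * 1.8^2 / 2 = 0.7290.
Penalty = 0.37 * (0.9900 + 0.7290) = 0.6360.

0.6360


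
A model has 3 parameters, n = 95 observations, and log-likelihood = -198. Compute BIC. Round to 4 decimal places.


Compute k*ln(n) = 3*ln(95) = 3*4.553877 = 13.661631.
Then -2*loglik = 396.
BIC = 13.661631 + 396 = 409.661631, which rounds to 409.6616.

409.6616


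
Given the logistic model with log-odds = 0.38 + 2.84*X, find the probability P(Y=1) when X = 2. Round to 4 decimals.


Linear predictor: z = 0.38 + 2.84 * 2 = 6.0600.
P = 1/(1 + exp(-6.0600)) = 1/(1 + 0.0023) = 0.9977.

0.9977


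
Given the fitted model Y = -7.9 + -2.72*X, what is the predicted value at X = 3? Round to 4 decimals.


Plug X = 3 into Y = -7.9 + -2.72*X:
Y = -7.9 + -8.1600 = -16.0600.

-16.0600


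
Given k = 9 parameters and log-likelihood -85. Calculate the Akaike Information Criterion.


AIC = 2k - 2*loglik = 2(9) - 2(-85).
= 18 + 170 = 188.

188


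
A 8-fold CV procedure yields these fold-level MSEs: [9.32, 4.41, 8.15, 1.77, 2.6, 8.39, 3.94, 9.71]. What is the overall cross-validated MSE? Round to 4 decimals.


Sum of fold MSEs = 48.2900.
Average = 48.2900 / 8 = 6.0363.

6.0363


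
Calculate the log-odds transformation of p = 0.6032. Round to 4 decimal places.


Compute the odds: 0.6032/0.3968 = 1.5202.
Take the natural log: ln(1.5202) = 0.4188.

0.4188


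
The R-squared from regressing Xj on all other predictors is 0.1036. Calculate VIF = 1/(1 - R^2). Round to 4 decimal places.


Denominator: 1 - 0.1036 = 0.8964.
VIF = 1 / 0.8964 = 1.1156.

1.1156


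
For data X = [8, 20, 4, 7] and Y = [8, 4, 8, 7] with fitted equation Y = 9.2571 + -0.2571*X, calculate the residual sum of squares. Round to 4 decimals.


Predicted values from Y = 9.2571 + -0.2571*X.
Residuals: [0.7997, -0.1151, -0.2287, -0.4574].
SSres = 0.9143.

0.9143


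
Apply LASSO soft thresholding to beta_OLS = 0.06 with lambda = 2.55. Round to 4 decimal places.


Absolute value: |0.06| = 0.06.
Compare to lambda = 2.55.
Since |beta| <= lambda, the coefficient is set to 0.

0.0000


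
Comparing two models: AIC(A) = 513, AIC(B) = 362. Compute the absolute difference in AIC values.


|AIC_A - AIC_B| = |513 - 362| = 151.
Model B is preferred (lower AIC).

151


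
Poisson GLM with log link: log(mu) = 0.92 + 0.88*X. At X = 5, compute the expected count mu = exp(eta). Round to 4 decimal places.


eta = 0.92 + 0.88 * 5 = 5.3200.
mu = exp(5.3200) = 204.3839.

204.3839


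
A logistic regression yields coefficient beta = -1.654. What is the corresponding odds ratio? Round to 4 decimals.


exp(-1.654) = 0.1913.
So the odds ratio is 0.1913.

0.1913


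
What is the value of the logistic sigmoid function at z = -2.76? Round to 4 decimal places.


Compute exp(2.7600) = 15.7998.
Sigmoid = 1 / (1 + 15.7998) = 1 / 16.7998 = 0.0595.

0.0595


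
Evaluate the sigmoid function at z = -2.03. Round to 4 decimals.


First, exp(2.0300) = 7.6141.
Then sigma(z) = 1/(1 + 7.6141) = 0.1161.

0.1161


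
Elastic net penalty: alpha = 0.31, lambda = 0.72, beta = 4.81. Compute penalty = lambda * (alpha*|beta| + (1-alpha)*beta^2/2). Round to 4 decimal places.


L1 component = 0.31 * |4.81| = 1.4911.
L2 component = 0.69 * 4.81^2 / 2 = 7.9820.
Penalty = 0.72 * (1.4911 + 7.9820) = 0.72 * 9.4731 = 6.8206.

6.8206


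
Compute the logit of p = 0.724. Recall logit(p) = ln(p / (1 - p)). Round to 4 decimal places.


Compute the odds: 0.724/0.276 = 2.6232.
Take the natural log: ln(2.6232) = 0.9644.

0.9644


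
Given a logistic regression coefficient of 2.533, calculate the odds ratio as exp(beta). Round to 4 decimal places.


The odds ratio is computed as:
OR = e^(2.533) = 12.5912.

12.5912


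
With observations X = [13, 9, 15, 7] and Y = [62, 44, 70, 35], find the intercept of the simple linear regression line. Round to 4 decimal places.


Compute b1 = 4.4000 from the OLS formula.
With xbar = 11.0000 and ybar = 52.7500, the intercept is:
b0 = 52.7500 - 4.4000 * 11.0000 = 4.3500.

4.3500


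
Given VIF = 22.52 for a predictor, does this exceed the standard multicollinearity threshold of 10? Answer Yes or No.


Compare VIF = 22.52 to the threshold of 10.
22.52 >= 10, so the answer is Yes.

Yes


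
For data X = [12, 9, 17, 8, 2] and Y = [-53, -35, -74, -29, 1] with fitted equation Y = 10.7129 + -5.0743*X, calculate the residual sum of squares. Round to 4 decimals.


For each point, residual = actual - predicted.
Residuals: [-2.8213, -0.0442, 1.5502, 0.8815, 0.4357].
Sum of squared residuals = 11.3317.

11.3317


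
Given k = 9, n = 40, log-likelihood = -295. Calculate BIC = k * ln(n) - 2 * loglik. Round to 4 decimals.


ln(40) = 3.688879.
k * ln(n) = 9 * 3.688879 = 33.199911.
-2L = 590.
BIC = 33.199911 + 590 = 623.199911, which rounds to 623.1999.

623.1999


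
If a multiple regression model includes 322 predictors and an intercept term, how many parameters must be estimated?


Total coefficients = number of predictors + 1 (for the intercept).
= 322 + 1 = 323.

323


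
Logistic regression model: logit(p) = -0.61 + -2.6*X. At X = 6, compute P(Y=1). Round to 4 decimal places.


Compute z = -0.61 + (-2.6)(6) = -16.2100.
exp(-z) = 10962599.5875.
P = 1/(1 + 10962599.5875) = 0.0000.

0.0000


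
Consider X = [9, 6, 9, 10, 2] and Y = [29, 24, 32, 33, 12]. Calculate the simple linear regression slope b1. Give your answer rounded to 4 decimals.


The sample means are xbar = 7.2000 and ybar = 26.0000.
Compute S_xx = 42.8000 and S_xy = 111.0000.
Slope b1 = S_xy / S_xx = 111.0000 / 42.8000 = 2.5935.

2.5935


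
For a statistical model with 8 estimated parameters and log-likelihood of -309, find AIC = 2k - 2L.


AIC = 2*8 - 2*(-309).
= 16 + 618 = 634.

634


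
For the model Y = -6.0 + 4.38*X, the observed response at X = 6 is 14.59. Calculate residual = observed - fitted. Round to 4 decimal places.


Fitted value at X = 6 is yhat = -6.0 + 4.38*6 = 20.2800.
Residual = 14.59 - 20.2800 = -5.6900.

-5.6900


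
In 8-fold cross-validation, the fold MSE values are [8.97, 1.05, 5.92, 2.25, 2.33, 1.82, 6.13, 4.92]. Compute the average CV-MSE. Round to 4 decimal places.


Sum of fold MSEs = 33.3900.
Average = 33.3900 / 8 = 4.1738.

4.1738


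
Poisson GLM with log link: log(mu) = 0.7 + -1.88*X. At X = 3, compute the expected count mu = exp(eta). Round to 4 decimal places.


Compute eta = 0.7 + -1.88 * 3 = -4.9400.
Apply inverse link: mu = e^-4.9400 = 0.0072.

0.0072


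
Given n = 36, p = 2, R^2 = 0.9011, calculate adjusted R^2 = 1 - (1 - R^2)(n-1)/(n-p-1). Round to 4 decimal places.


Adjusted R^2 = 1 - (1 - R^2) * (n-1)/(n-p-1).
(1 - R^2) = 0.0989.
(n-1)/(n-p-1) = 35/33.
(1 - R^2) * (n-1) = 0.0989 * 35 = 3.4615.
Divide by (n-p-1): 3.4615 / 33 = 0.1049.
Adj R^2 = 1 - 0.1049 = 0.8951.

0.8951


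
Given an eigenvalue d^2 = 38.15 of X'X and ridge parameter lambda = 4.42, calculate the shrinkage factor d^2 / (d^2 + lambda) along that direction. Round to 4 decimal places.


d^2 + lambda = 38.15 + 4.42 = 42.5700.
Shrinkage factor = 38.15/42.5700 = 0.8962.

0.8962


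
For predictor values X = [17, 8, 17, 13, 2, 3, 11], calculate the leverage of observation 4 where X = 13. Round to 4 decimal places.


Compute xbar = 10.1429 with n = 7 observations.
SXX = 224.8571.
Leverage = 1/7 + (13 - 10.1429)^2/224.8571 = 0.1792.

0.1792


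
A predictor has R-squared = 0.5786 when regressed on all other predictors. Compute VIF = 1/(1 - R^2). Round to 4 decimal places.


Using VIF = 1/(1 - R^2_j):
1 - 0.5786 = 0.4214.
VIF = 2.3730.

2.3730


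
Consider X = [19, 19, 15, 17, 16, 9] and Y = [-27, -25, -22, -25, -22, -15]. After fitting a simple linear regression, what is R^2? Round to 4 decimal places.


Fit the OLS line: b0 = -5.0315, b1 = -1.1138.
SSres = 3.9419.
SStot = 89.3333.
R^2 = 1 - 3.9419/89.3333 = 0.9559.

0.9559


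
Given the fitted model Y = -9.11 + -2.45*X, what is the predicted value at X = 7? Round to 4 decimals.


Plug X = 7 into Y = -9.11 + -2.45*X:
Y = -9.11 + -17.1500 = -26.2600.

-26.2600


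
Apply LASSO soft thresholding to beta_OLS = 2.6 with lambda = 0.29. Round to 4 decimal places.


|beta_OLS| = 2.6.
lambda = 0.29.
Since |beta| > lambda, coefficient = sign(beta)*(|beta| - lambda) = 2.3100.
Result = 2.3100.

2.3100


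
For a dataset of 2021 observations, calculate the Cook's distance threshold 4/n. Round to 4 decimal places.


Using the rule of thumb:
Threshold = 4 / 2021 = 0.0020.

0.0020


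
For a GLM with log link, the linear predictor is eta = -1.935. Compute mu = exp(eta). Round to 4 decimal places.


Apply the inverse link:
mu = e^-1.935 = 0.1444.

0.1444


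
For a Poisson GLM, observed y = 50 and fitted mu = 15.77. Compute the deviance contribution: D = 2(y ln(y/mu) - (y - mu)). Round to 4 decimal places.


Compute y*ln(y/mu) = 50*ln(50/15.77) = 50*1.153914 = 57.695700.
y - mu = 34.23.
D = 2*(57.695700 - (34.23)) = 46.931400, which rounds to 46.9314.

46.9314


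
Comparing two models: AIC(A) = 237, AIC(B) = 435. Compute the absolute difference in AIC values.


Absolute difference = |237 - 435| = 198.
The model with lower AIC (A) is preferred.

198


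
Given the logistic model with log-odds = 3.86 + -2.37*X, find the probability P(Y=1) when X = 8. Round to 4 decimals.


Compute z = 3.86 + (-2.37)(8) = -15.1000.
exp(-z) = 3612822.9307.
P = 1/(1 + 3612822.9307) = 0.0000.

0.0000


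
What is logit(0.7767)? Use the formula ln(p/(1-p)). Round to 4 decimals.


The odds are p/(1-p) = 0.7767 / 0.2233 = 3.4783.
logit(p) = ln(3.4783) = 1.2465.

1.2465


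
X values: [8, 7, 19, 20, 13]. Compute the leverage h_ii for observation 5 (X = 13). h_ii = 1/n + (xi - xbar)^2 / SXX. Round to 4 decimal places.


n = 5, xbar = 13.4000.
SXX = sum((xi - xbar)^2) = 145.2000.
h = 1/5 + (13 - 13.4000)^2 / 145.2000 = 0.2011.

0.2011


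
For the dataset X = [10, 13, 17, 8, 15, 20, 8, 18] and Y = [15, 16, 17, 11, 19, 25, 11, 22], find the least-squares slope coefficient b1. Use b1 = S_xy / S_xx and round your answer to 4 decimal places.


Calculate xbar = 13.6250, ybar = 17.0000.
S_xx = 149.8750, S_xy = 151.0000.
Using b1 = S_xy / S_xx = 151.0000 / 149.8750, we get b1 = 1.0075.

1.0075


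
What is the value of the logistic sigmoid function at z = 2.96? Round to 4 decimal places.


First, exp(-2.9600) = 0.0518.
Then sigma(z) = 1/(1 + 0.0518) = 0.9507.

0.9507


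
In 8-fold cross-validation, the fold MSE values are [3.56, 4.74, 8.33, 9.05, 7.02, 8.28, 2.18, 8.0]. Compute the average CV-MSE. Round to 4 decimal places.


Add all fold MSEs: 51.1600.
Divide by k = 8: 51.1600/8 = 6.3950.

6.3950


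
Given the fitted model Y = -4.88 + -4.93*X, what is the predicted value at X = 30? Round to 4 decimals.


Substitute X = 30 into the equation:
Y = -4.88 + -4.93 * 30 = -4.88 + -147.9000 = -152.7800.

-152.7800


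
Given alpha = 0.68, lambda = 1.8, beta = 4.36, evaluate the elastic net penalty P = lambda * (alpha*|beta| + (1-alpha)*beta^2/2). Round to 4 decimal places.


L1 component = 0.68 * |4.36| = 2.9648.
L2 component = 0.32 * 4.36^2 / 2 = 3.0415.
Penalty = 1.8 * (2.9648 + 3.0415) = 1.8 * 6.0063 = 10.8114.

10.8114


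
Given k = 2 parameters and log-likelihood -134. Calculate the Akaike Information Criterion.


Compute:
2k = 2*2 = 4.
-2*loglik = -2*(-134) = 268.
AIC = 4 + 268 = 272.

272


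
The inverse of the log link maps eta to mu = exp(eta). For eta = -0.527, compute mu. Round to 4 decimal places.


mu = exp(eta) = exp(-0.527).
= 0.5904.

0.5904


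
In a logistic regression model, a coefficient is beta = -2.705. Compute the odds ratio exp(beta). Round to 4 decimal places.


The odds ratio is computed as:
OR = e^(-2.705) = 0.0669.

0.0669


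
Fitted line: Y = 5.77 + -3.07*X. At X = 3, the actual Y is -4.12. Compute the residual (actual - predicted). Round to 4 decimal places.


Fitted value at X = 3 is yhat = 5.77 + -3.07*3 = -3.4400.
Residual = -4.12 - -3.4400 = -0.6800.

-0.6800


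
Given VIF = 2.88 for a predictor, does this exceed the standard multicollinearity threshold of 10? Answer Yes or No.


Check: VIF = 2.88 vs threshold = 10.
Since 2.88 < 10, the answer is No.

No


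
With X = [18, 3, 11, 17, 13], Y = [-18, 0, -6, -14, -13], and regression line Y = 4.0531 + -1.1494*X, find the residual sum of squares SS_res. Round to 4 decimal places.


For each point, residual = actual - predicted.
Residuals: [-1.3639, -0.6049, 2.5903, 1.4867, -2.1109].
Sum of squared residuals = 15.6020.

15.6020


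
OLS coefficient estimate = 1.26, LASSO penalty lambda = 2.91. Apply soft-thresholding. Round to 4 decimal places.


Absolute value: |1.26| = 1.26.
Compare to lambda = 2.91.
Since |beta| <= lambda, the coefficient is set to 0.

0.0000


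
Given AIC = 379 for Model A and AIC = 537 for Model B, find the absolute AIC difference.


Compute |379 - 537| = 158.
Model A has the smaller AIC.

158


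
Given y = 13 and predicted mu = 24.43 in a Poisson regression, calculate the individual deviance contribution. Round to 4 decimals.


y/mu = 13/24.43 = 0.532133 (approx.), and ln(13/24.43) = -0.630863.
y * ln(y/mu) = 13 * -0.630863 = -8.201219.
y - mu = -11.43.
D = 2 * (-8.201219 - -11.43) = 6.457562, which rounds to 6.4576.

6.4576


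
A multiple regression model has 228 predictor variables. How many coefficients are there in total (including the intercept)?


Total coefficients = number of predictors + 1 (for the intercept).
= 228 + 1 = 229.

229


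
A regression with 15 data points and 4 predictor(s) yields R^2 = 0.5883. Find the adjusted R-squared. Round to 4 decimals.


Adjusted R^2 = 1 - (1 - R^2) * (n-1)/(n-p-1).
(1 - R^2) = 0.4117.
(n-1)/(n-p-1) = 14/10.
(1 - R^2) * (n-1) = 0.4117 * 14 = 5.7638.
Divide by (n-p-1): 5.7638 / 10 = 0.5764.
Adj R^2 = 1 - 0.5764 = 0.4236.

0.4236


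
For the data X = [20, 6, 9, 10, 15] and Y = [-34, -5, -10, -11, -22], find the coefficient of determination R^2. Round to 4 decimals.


The fitted line is Y = 8.7803 + -2.0984*X.
SSres = 4.0197, SStot = 541.2000.
R^2 = 1 - SSres/SStot = 0.9926.

0.9926


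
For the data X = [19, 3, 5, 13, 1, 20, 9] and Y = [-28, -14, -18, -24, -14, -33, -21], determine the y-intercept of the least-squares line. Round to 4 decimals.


Compute b1 = -0.9220 from the OLS formula.
With xbar = 10.0000 and ybar = -21.7143, the intercept is:
b0 = -21.7143 - -0.9220 * 10.0000 = -12.4946.

-12.4946


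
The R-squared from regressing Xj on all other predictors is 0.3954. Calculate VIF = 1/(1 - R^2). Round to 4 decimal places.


Denominator: 1 - 0.3954 = 0.6046.
VIF = 1 / 0.6046 = 1.6540.

1.6540


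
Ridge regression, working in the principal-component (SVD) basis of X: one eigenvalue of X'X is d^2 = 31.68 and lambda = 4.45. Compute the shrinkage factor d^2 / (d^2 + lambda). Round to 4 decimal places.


d^2 + lambda = 31.68 + 4.45 = 36.1300.
Shrinkage factor = 31.68/36.1300 = 0.8768.

0.8768


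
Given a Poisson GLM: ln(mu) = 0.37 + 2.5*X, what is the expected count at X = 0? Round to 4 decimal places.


eta = 0.37 + 2.5 * 0 = 0.3700.
mu = exp(0.3700) = 1.4477.

1.4477


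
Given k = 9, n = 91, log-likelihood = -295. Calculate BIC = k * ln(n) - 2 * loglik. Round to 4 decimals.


Compute k*ln(n) = 9*ln(91) = 9*4.510860 = 40.597740.
Then -2*loglik = 590.
BIC = 40.597740 + 590 = 630.597740, which rounds to 630.5977.

630.5977


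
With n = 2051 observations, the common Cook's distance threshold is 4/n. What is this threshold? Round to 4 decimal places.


Using the rule of thumb:
Threshold = 4 / 2051 = 0.0020.

0.0020


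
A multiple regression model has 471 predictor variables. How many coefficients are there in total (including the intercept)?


Including the intercept, the model has 471 predictor coefficients + 1 intercept.
Total = 472.

472


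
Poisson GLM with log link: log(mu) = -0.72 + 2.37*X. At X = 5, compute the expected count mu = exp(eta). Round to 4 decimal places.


eta = -0.72 + 2.37 * 5 = 11.1300.
mu = exp(11.1300) = 68186.3720.

68186.3720


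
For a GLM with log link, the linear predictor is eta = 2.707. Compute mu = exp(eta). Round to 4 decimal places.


mu = exp(eta) = exp(2.707).
= 14.9843.

14.9843


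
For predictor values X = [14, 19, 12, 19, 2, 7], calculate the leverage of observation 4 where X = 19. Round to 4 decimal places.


n = 6, xbar = 12.1667.
SXX = sum((xi - xbar)^2) = 226.8333.
h = 1/6 + (19 - 12.1667)^2 / 226.8333 = 0.3725.

0.3725


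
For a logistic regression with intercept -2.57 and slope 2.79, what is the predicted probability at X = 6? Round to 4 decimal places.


Linear predictor: z = -2.57 + 2.79 * 6 = 14.1700.
P = 1/(1 + exp(-14.1700)) = 1/(1 + 0.0000) = 1.0000.

1.0000


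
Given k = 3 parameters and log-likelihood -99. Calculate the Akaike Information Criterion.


AIC = 2*3 - 2*(-99).
= 6 + 198 = 204.

204


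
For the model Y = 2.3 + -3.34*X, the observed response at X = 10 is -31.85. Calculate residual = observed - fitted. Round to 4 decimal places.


Predicted = 2.3 + -3.34 * 10 = -31.1000.
Residual = -31.85 - -31.1000 = -0.7500.

-0.7500


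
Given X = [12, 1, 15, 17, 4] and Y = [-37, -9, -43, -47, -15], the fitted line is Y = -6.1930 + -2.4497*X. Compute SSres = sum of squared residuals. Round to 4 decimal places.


For each point, residual = actual - predicted.
Residuals: [-1.4106, -0.3573, -0.0615, 0.8379, 0.9918].
Sum of squared residuals = 3.8070.

3.8070


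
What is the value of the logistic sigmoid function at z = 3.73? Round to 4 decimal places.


First, exp(-3.7300) = 0.0240.
Then sigma(z) = 1/(1 + 0.0240) = 0.9766.

0.9766


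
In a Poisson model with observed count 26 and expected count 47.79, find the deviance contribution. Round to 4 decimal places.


Compute y*ln(y/mu) = 26*ln(26/47.79) = 26*-0.608720 = -15.826720.
y - mu = -21.79.
D = 2*(-15.826720 - (-21.79)) = 11.926560, which rounds to 11.9266.

11.9266


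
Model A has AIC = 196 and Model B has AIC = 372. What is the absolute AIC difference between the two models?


Compute |196 - 372| = 176.
Model A has the smaller AIC.

176


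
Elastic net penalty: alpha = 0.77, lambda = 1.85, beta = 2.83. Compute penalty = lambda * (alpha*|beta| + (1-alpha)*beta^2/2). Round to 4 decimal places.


alpha * |beta| = 0.77 * 2.83 = 2.1791.
(1-alpha) * beta^2/2 = 0.23 * 8.0089/2 = 0.9210.
Total = 1.85 * (2.1791 + 0.9210) = 5.7352.

5.7352


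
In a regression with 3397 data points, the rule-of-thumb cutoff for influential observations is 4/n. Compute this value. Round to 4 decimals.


Using the rule of thumb:
Threshold = 4 / 3397 = 0.0012.

0.0012


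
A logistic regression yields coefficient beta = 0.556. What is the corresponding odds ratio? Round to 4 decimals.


Odds ratio = exp(beta) = exp(0.556).
= 1.7437.

1.7437


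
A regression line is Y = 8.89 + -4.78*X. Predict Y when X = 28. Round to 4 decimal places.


Substitute X = 28 into the equation:
Y = 8.89 + -4.78 * 28 = 8.89 + -133.8400 = -124.9500.

-124.9500


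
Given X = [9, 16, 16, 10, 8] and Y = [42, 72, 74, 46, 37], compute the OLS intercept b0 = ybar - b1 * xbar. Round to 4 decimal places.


The slope is b1 = 4.4770.
Sample means are xbar = 11.8000 and ybar = 54.2000.
Intercept: b0 = 54.2000 - (4.4770)(11.8000) = 1.3717.

1.3717


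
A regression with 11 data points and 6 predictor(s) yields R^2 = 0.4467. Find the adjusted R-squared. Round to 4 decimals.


Plug in: Adj R^2 = 1 - (1 - 0.4467) * 10/4.
= 1 - 0.5533 * 10/4
= 1 - 5.5330 / 4
= 1 - 1.3833 = -0.3833.

-0.3833


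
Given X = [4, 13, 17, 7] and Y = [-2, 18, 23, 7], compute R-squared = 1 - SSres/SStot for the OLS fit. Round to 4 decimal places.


After computing the OLS fit (b0=-7.9027, b1=1.8929):
SSres = 8.8224, SStot = 377.0000.
R^2 = 1 - 8.8224/377.0000 = 0.9766.

0.9766


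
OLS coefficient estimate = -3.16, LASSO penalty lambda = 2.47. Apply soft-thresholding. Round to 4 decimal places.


|beta_OLS| = 3.16.
lambda = 2.47.
Since |beta| > lambda, coefficient = sign(beta)*(|beta| - lambda) = -0.6900.
Result = -0.6900.

-0.6900


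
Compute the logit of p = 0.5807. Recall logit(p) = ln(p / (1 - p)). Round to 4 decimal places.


Compute the odds: 0.5807/0.4193 = 1.3849.
Take the natural log: ln(1.3849) = 0.3256.

0.3256


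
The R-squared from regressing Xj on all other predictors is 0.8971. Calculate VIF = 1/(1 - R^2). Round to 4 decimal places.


Denominator: 1 - 0.8971 = 0.1029.
VIF = 1 / 0.1029 = 9.7182.

9.7182


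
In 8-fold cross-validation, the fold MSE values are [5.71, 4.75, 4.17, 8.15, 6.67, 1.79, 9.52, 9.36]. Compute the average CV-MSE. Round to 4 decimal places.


Sum of fold MSEs = 50.1200.
Average = 50.1200 / 8 = 6.2650.

6.2650


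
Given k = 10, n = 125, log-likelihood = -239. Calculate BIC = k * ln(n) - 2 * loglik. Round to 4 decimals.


k * ln(n) = 10 * ln(125) = 10 * 4.828314 = 48.283140.
-2 * loglik = -2 * (-239) = 478.
BIC = 48.283140 + 478 = 526.283140, which rounds to 526.2831.

526.2831


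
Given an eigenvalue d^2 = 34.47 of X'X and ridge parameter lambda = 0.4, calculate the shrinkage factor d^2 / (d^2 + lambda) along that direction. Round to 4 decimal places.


d^2 + lambda = 34.47 + 0.4 = 34.8700.
Shrinkage factor = 34.47/34.8700 = 0.9885.

0.9885


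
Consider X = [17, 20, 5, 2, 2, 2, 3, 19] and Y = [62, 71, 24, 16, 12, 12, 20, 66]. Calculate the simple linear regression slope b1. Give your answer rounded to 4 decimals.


Calculate xbar = 8.7500, ybar = 35.3750.
S_xx = 483.5000, S_xy = 1511.7500.
Using b1 = S_xy / S_xx = 1511.7500 / 483.5000, we get b1 = 3.1267.

3.1267


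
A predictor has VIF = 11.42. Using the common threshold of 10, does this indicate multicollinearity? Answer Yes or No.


Compare VIF = 11.42 to the threshold of 10.
11.42 >= 10, so the answer is Yes.

Yes


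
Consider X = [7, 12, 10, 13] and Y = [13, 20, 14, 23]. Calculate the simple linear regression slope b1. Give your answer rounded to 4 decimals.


First compute the means: xbar = 10.5000, ybar = 17.5000.
Then S_xx = sum((xi - xbar)^2) = 21.0000.
S_xy = sum((xi - xbar)(yi - ybar)) = 35.0000.
b1 = S_xy / S_xx = 35.0000 / 21.0000 = 1.6667.

1.6667


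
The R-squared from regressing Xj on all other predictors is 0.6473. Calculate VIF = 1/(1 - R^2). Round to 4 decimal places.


Denominator: 1 - 0.6473 = 0.3527.
VIF = 1 / 0.3527 = 2.8353.

2.8353


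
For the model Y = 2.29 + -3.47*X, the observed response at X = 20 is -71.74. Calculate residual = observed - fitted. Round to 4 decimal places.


Fitted value at X = 20 is yhat = 2.29 + -3.47*20 = -67.1100.
Residual = -71.74 - -67.1100 = -4.6300.

-4.6300


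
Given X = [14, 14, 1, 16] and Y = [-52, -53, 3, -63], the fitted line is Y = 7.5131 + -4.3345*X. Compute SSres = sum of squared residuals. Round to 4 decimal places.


Compute predicted values, then residuals = yi - yhat_i.
Residuals: [1.1699, 0.1699, -0.1786, -1.1611].
SSres = sum(residual^2) = 2.7776.

2.7776


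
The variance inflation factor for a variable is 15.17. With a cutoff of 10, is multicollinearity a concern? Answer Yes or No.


The threshold is 10.
VIF = 15.17 is >= 10.
Multicollinearity indication: Yes.

Yes


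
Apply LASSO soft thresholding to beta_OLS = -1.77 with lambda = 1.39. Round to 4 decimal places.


|beta_OLS| = 1.77.
lambda = 1.39.
Since |beta| > lambda, coefficient = sign(beta)*(|beta| - lambda) = -0.3800.
Result = -0.3800.

-0.3800


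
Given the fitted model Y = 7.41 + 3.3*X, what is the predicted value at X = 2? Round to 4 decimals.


Substitute X = 2 into the equation:
Y = 7.41 + 3.3 * 2 = 7.41 + 6.6000 = 14.0100.

14.0100


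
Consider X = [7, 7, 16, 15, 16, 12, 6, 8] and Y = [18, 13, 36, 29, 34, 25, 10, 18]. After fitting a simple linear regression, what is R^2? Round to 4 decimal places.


The fitted line is Y = -0.5221 + 2.1515*X.
SSres = 33.8269, SStot = 648.8750.
R^2 = 1 - SSres/SStot = 0.9479.

0.9479


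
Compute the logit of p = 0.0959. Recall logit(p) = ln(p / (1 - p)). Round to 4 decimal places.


The odds are p/(1-p) = 0.0959 / 0.9041 = 0.1061.
logit(p) = ln(0.1061) = -2.2436.

-2.2436


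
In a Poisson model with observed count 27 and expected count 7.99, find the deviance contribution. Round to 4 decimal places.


y/mu = 27/7.99 = 3.379224 (approx.), and ln(27/7.99) = 1.217646.
y * ln(y/mu) = 27 * 1.217646 = 32.876442.
y - mu = 19.01.
D = 2 * (32.876442 - 19.01) = 27.732884, which rounds to 27.7329.

27.7329


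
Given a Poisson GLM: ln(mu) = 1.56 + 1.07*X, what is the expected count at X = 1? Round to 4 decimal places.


eta = 1.56 + 1.07 * 1 = 2.6300.
mu = exp(2.6300) = 13.8738.

13.8738


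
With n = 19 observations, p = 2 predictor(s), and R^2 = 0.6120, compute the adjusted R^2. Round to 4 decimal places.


Using the formula:
(1 - 0.6120) = 0.3880.
Multiply by 18/16: 0.3880 * 18 = 6.9840, then 6.9840 / 16 = 0.4365.
Adj R^2 = 1 - 0.4365 = 0.5635.

0.5635


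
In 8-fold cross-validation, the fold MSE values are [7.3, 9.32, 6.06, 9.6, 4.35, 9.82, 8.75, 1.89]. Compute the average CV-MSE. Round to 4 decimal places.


Sum of fold MSEs = 57.0900.
Average = 57.0900 / 8 = 7.1363.

7.1363


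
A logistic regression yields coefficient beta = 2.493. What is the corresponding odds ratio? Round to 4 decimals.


exp(2.493) = 12.0975.
So the odds ratio is 12.0975.

12.0975


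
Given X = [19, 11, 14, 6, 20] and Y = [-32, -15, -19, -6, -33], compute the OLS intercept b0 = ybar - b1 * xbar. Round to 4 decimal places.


First find the slope: b1 = -1.9776.
Means: xbar = 14.0000, ybar = -21.0000.
b0 = ybar - b1 * xbar = -21.0000 - -1.9776 * 14.0000 = 6.6866.

6.6866


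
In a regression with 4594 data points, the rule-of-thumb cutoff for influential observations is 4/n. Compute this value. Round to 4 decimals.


Cook's distance cutoff = 4/n = 4/4594.
= 0.0009.

0.0009


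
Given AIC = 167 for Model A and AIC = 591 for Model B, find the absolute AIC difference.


|AIC_A - AIC_B| = |167 - 591| = 424.
Model A is preferred (lower AIC).

424


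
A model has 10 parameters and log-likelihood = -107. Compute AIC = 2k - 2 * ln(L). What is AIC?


AIC = 2k - 2*loglik = 2(10) - 2(-107).
= 20 + 214 = 234.

234


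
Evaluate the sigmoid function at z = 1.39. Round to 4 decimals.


First, exp(-1.3900) = 0.2491.
Then sigma(z) = 1/(1 + 0.2491) = 0.8006.

0.8006


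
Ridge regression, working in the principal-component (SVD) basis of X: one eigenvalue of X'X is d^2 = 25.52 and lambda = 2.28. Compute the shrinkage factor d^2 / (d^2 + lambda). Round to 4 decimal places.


d^2 + lambda = 25.52 + 2.28 = 27.8000.
Shrinkage factor = 25.52/27.8000 = 0.9180.

0.9180


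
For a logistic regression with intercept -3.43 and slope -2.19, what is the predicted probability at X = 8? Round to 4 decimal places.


Compute z = -3.43 + (-2.19)(8) = -20.9500.
exp(-z) = 1254496332.1350.
P = 1/(1 + 1254496332.1350) = 0.0000.

0.0000


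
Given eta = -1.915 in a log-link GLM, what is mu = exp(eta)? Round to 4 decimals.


mu = exp(eta) = exp(-1.915).
= 0.1473.

0.1473


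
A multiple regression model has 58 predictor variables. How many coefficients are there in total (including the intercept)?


Including the intercept, the model has 58 predictor coefficients + 1 intercept.
Total = 59.

59


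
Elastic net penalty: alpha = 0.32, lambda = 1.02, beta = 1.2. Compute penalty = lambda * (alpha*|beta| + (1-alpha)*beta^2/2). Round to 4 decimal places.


L1 component = 0.32 * |1.2| = 0.3840.
L2 component = 0.68 * 1.2^2 / 2 = 0.4896.
Penalty = 1.02 * (0.3840 + 0.4896) = 1.02 * 0.8736 = 0.8911.

0.8911


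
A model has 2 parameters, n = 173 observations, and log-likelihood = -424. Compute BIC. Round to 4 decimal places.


k * ln(n) = 2 * ln(173) = 2 * 5.153292 = 10.306584.
-2 * loglik = -2 * (-424) = 848.
BIC = 10.306584 + 848 = 858.306584, which rounds to 858.3066.

858.3066


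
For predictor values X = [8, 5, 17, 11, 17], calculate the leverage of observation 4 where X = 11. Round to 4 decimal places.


Compute xbar = 11.6000 with n = 5 observations.
SXX = 115.2000.
Leverage = 1/5 + (11 - 11.6000)^2/115.2000 = 0.2031.

0.2031


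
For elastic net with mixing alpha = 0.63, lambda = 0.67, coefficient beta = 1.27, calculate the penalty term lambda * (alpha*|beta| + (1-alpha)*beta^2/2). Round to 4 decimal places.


alpha * |beta| = 0.63 * 1.27 = 0.8001.
(1-alpha) * beta^2/2 = 0.37 * 1.6129/2 = 0.2984.
Total = 0.67 * (0.8001 + 0.2984) = 0.7360.

0.7360


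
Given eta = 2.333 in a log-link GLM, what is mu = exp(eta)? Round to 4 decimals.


The inverse log link gives:
mu = exp(2.333) = 10.3088.

10.3088


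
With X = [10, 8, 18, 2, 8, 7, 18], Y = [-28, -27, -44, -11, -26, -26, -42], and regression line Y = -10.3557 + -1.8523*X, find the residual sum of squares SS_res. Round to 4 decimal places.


Predicted values from Y = -10.3557 + -1.8523*X.
Residuals: [0.8787, -1.8259, -0.3029, 3.0603, -0.8259, -2.6782, 1.6971].
SSres = 24.2982.

24.2982


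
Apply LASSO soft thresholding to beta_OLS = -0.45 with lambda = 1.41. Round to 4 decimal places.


Check: |-0.45| = 0.45 vs lambda = 1.41.
Since |beta| <= lambda, the coefficient is set to 0.
Soft-thresholded coefficient = 0.0000.

0.0000


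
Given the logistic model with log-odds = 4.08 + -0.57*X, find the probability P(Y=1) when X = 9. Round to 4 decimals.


Compute z = 4.08 + (-0.57)(9) = -1.0500.
exp(-z) = 2.8577.
P = 1/(1 + 2.8577) = 0.2592.

0.2592


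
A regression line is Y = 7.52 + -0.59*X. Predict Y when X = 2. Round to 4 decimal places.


Predicted value:
Y = 7.52 + (-0.59)(2) = 7.52 + -1.1800 = 6.3400.

6.3400


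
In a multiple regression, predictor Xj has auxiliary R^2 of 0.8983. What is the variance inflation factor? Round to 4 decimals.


VIF = 1 / (1 - 0.8983).
= 1 / 0.1017 = 9.8328.

9.8328


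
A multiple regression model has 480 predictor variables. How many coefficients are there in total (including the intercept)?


Including the intercept, the model has 480 predictor coefficients + 1 intercept.
Total = 481.

481


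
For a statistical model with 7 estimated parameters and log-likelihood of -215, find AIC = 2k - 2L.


AIC = 2k - 2*loglik = 2(7) - 2(-215).
= 14 + 430 = 444.

444


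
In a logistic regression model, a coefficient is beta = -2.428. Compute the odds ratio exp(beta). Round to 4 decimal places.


exp(-2.428) = 0.0882.
So the odds ratio is 0.0882.

0.0882


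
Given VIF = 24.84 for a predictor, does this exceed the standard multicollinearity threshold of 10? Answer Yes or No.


Check: VIF = 24.84 vs threshold = 10.
Since 24.84 >= 10, the answer is Yes.

Yes


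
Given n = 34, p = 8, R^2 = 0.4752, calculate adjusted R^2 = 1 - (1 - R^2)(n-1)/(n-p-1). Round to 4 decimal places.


Using the formula:
(1 - 0.4752) = 0.5248.
Multiply by 33/25: 0.5248 * 33 = 17.3184, then 17.3184 / 25 = 0.6927.
Adj R^2 = 1 - 0.6927 = 0.3073.

0.3073


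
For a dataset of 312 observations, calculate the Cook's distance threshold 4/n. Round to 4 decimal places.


Using the rule of thumb:
Threshold = 4 / 312 = 0.0128.

0.0128


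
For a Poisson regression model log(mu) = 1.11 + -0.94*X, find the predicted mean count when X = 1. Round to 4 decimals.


Linear predictor: eta = 1.11 + (-0.94)(1) = 0.1700.
Expected count: mu = exp(0.1700) = 1.1853.

1.1853


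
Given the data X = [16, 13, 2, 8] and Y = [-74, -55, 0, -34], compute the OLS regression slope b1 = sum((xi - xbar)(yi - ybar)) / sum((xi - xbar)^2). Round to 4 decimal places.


First compute the means: xbar = 9.7500, ybar = -40.7500.
Then S_xx = sum((xi - xbar)^2) = 112.7500.
S_xy = sum((xi - xbar)(yi - ybar)) = -581.7500.
b1 = S_xy / S_xx = -581.7500 / 112.7500 = -5.1596.

-5.1596


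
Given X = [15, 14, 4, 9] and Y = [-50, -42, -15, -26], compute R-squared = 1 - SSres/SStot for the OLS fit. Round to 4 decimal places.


The fitted line is Y = -1.1364 + -3.0584*X.
SSres = 22.4870, SStot = 742.7500.
R^2 = 1 - SSres/SStot = 0.9697.

0.9697


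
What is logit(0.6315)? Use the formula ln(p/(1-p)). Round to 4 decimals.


Compute the odds: 0.6315/0.3685 = 1.7137.
Take the natural log: ln(1.7137) = 0.5387.

0.5387


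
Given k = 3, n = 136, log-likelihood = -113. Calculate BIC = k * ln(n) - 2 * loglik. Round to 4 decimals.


Compute k*ln(n) = 3*ln(136) = 3*4.912655 = 14.737965.
Then -2*loglik = 226.
BIC = 14.737965 + 226 = 240.737965, which rounds to 240.7380.

240.7380


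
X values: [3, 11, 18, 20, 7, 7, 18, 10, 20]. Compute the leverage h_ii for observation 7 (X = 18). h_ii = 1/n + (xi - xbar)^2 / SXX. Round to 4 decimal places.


Mean of X: xbar = 12.6667.
SXX = 332.0000.
For X = 18: h = 1/9 + (18 - 12.6667)^2/332.0000 = 0.1968.

0.1968


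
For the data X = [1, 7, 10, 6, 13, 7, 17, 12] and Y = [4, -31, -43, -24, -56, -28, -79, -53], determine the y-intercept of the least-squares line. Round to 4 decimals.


Compute b1 = -5.0402 from the OLS formula.
With xbar = 9.1250 and ybar = -38.7500, the intercept is:
b0 = -38.7500 - -5.0402 * 9.1250 = 7.2421.

7.2421


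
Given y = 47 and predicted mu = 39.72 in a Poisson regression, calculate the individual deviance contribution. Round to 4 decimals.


y/mu = 47/39.72 = 1.183283 (approx.), and ln(47/39.72) = 0.168293.
y * ln(y/mu) = 47 * 0.168293 = 7.909771.
y - mu = 7.28.
D = 2 * (7.909771 - 7.28) = 1.259542, which rounds to 1.2595.

1.2595


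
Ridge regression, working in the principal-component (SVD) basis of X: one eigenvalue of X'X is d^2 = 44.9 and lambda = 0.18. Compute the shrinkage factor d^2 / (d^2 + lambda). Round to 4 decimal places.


d^2 + lambda = 44.9 + 0.18 = 45.0800.
Shrinkage factor = 44.9/45.0800 = 0.9960.

0.9960


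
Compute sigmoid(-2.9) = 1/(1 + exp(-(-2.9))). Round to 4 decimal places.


Compute exp(2.9000) = 18.1741.
Sigmoid = 1 / (1 + 18.1741) = 1 / 19.1741 = 0.0522.

0.0522


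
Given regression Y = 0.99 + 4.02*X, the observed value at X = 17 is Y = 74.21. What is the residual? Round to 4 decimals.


Predicted = 0.99 + 4.02 * 17 = 69.3300.
Residual = 74.21 - 69.3300 = 4.8800.

4.8800


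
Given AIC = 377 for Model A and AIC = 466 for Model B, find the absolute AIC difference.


Absolute difference = |377 - 466| = 89.
The model with lower AIC (A) is preferred.

89


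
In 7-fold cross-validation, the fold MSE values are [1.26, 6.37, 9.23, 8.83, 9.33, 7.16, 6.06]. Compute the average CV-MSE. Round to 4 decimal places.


Total MSE across folds = 48.2400.
CV-MSE = 48.2400/7 = 6.8914.

6.8914


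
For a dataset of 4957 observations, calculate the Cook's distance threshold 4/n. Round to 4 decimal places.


The threshold is 4/n.
4/4957 = 0.0008.

0.0008


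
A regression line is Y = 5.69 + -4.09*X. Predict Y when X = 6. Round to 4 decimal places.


Predicted value:
Y = 5.69 + (-4.09)(6) = 5.69 + -24.5400 = -18.8500.

-18.8500
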